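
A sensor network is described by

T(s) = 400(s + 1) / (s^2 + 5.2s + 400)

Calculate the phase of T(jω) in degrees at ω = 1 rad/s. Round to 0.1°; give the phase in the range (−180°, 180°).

44.3°

At s = jω = j1:
zero (s+1): 1 + j1 → |·| = √(1²+1²) = √2 ≈ 1.4142, ∠ = arctan(1/1) ≈ 45.00°
quadratic: (j1)² + 5.2·j1 + 400 = 399 + j5.2 → |·| ≈ 399.03, ∠ ≈ 0.75°
∠T = 45.00° − 0.75° = 44.25°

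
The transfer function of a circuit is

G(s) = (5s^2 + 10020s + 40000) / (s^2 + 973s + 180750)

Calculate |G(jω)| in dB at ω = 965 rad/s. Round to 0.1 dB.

Substitute s = j965:
Numerator: 5(j965)^2 + 10020(j965) + 40000 = -4616125 + j9669300
Denominator: (j965)^2 + 973(j965) + 180750 = -750475 + j938945
|N| = √(4616125² + 9669300²) ≈ 1.0715e+07, ∠N ≈ 115.52°
|D| = √(750475² + 938945²) ≈ 1.202e+06, ∠D ≈ 128.63°
|G| = 1.0715e+07 / 1.202e+06 ≈ 8.9143
Gain = 20 log₁₀(8.9143) ≈ 19.00 dB

19.0 dB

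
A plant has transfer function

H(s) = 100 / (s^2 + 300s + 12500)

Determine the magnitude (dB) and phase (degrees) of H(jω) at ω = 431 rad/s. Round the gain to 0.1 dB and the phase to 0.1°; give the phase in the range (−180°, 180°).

Substitute s = j431:
Numerator: 100 = 100 + j0
Denominator: (j431)^2 + 300(j431) + 12500 = -173261 + j129300
|N| = √(100² + 0²) ≈ 100, ∠N ≈ 0.00°
|D| = √(173261² + 129300²) ≈ 2.1619e+05, ∠D ≈ 143.27°
|H| = 100 / 2.1619e+05 ≈ 0.00046256
Gain = 20 log₁₀(0.00046256) ≈ -66.70 dB
∠H = 0.00° − 143.27° = -143.27°

-66.7 dB, -143.3°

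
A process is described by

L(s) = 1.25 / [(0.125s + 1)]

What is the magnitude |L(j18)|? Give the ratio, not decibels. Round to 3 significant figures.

0.508

At ω = 18 rad/s:
pole (1 + j18·0.125) = 1 + j2.25 → |·| ≈ 2.4622, ∠ ≈ 66.04°
|L| = 1.25 · 1 / (2.4622) ≈ 0.50768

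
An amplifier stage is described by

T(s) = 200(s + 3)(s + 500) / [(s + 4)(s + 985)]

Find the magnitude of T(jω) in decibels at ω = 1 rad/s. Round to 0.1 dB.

At s = jω = j1:
zero (s+3): 3 + j1 → |·| = √(3²+1²) = √10 ≈ 3.1623, ∠ = arctan(1/3) ≈ 18.43°
zero (s+500): 500 + j1 → |·| = √(500²+1²) = √250001 ≈ 500, ∠ = arctan(1/500) ≈ 0.11°
pole (s+4): 4 + j1 → |·| = √(4²+1²) = √17 ≈ 4.1231, ∠ = arctan(1/4) ≈ 14.04°
pole (s+985): 985 + j1 → |·| = √(985²+1²) = √970226 ≈ 985, ∠ = arctan(1/985) ≈ 0.06°
|T| = 200 · 1581.2 / 4061.3 ≈ 77.867
Gain = 20 log₁₀(77.867) ≈ 37.83 dB

37.8 dB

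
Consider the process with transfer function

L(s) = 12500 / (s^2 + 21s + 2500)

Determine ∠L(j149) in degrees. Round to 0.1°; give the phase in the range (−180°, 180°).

-171.0°

At s = jω = j149:
quadratic: (j149)² + 21·j149 + 2500 = -19701 + j3129 → |·| ≈ 19948, ∠ ≈ 170.98°
∠L = 0.00° − 170.98° = -170.98°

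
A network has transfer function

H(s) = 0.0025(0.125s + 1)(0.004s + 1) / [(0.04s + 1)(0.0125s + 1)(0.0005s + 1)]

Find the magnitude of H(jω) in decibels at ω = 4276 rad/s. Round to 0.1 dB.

-59.5 dB

At ω = 4276 rad/s:
zero (1 + j4276·0.125) = 1 + j534.5 → |·| ≈ 534.5, ∠ ≈ 89.89°
zero (1 + j4276·0.004) = 1 + j17.104 → |·| ≈ 17.133, ∠ ≈ 86.65°
pole (1 + j4276·0.04) = 1 + j171.04 → |·| ≈ 171.04, ∠ ≈ 89.67°
pole (1 + j4276·0.0125) = 1 + j53.45 → |·| ≈ 53.459, ∠ ≈ 88.93°
pole (1 + j4276·0.0005) = 1 + j2.138 → |·| ≈ 2.3603, ∠ ≈ 64.93°
|H| = 0.0025 · 534.5 · 17.133 / (171.04 · 53.459 · 2.3603) ≈ 0.0010608
Gain = 20 log₁₀(0.0010608) ≈ -59.49 dB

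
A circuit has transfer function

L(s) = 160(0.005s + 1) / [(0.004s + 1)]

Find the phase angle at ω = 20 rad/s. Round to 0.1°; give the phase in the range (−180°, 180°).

1.1°

At ω = 20 rad/s:
zero (1 + j20·0.005) = 1 + j0.1 → |·| ≈ 1.005, ∠ ≈ 5.71°
pole (1 + j20·0.004) = 1 + j0.08 → |·| ≈ 1.0032, ∠ ≈ 4.57°
∠L = (5.71°) − (4.57°) = 1.14°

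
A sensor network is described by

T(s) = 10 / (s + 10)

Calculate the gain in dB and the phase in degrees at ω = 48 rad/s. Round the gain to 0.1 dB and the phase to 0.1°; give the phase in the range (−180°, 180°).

Substitute s = j48:
Numerator: 10 = 10 + j0
Denominator: (j48) + 10 = 10 + j48
|N| = √(10² + 0²) ≈ 10, ∠N ≈ 0.00°
|D| = √(10² + 48²) ≈ 49.031, ∠D ≈ 78.23°
|T| = 10 / 49.031 ≈ 0.20395
Gain = 20 log₁₀(0.20395) ≈ -13.81 dB
∠T = 0.00° − 78.23° = -78.23°

-13.8 dB, -78.2°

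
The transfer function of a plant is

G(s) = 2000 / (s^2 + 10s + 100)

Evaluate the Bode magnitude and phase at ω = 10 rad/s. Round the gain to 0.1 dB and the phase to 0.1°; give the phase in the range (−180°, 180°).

26.0 dB, -90.0°

At s = jω = j10:
quadratic: (j10)² + 10·j10 + 100 = 0 + j100 → |·| ≈ 100, ∠ ≈ 90.00°
|G| = 2000 / 100 ≈ 20
Gain = 20 log₁₀(20) ≈ 26.02 dB
∠G = 0.00° − 90.00° = -90.00°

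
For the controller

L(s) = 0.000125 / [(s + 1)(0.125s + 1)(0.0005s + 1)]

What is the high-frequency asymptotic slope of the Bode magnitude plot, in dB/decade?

-60 dB/decade

Each pole contributes −20 dB/decade at high frequency; each zero contributes +20 dB/decade.
Net: 0 zero(s) − 3 pole(s) → -60 dB/decade.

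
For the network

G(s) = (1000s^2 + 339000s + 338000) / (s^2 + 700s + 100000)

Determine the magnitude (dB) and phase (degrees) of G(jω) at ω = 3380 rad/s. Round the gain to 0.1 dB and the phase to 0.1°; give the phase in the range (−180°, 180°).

59.9 dB, 6.1°

Substitute s = j3380:
Numerator: 1000(j3380)^2 + 339000(j3380) + 338000 = -11424062000 + j1145820000
Denominator: (j3380)^2 + 700(j3380) + 100000 = -11324400 + j2366000
|N| = √(11424062000² + 1145820000²) ≈ 1.1481e+10, ∠N ≈ 174.27°
|D| = √(11324400² + 2366000²) ≈ 1.1569e+07, ∠D ≈ 168.20°
|G| = 1.1481e+10 / 1.1569e+07 ≈ 992.39
Gain = 20 log₁₀(992.39) ≈ 59.93 dB
∠G = 174.27° − 168.20° = 6.07°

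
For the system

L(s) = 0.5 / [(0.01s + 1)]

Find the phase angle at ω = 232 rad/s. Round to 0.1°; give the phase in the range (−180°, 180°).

At ω = 232 rad/s:
pole (1 + j232·0.01) = 1 + j2.32 → |·| ≈ 2.5263, ∠ ≈ 66.68°
∠L = (0°) − (66.68°) = -66.68°

-66.7°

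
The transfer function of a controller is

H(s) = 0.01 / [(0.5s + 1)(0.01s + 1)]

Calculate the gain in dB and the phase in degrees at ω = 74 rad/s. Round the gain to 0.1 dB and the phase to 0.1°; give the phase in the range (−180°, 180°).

-73.3 dB, -125.0°

At ω = 74 rad/s:
pole (1 + j74·0.5) = 1 + j37 → |·| ≈ 37.014, ∠ ≈ 88.45°
pole (1 + j74·0.01) = 1 + j0.74 → |·| ≈ 1.244, ∠ ≈ 36.50°
|H| = 0.01 · 1 / (37.014 · 1.244) ≈ 0.00021718
Gain = 20 log₁₀(0.00021718) ≈ -73.26 dB
∠H = (0°) − (88.45° + 36.50°) = -124.95°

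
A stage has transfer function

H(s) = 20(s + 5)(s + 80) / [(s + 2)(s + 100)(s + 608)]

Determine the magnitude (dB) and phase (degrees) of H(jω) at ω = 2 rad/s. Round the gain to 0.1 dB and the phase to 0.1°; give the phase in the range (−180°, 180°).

-26.0 dB, -23.1°

At s = jω = j2:
zero (s+5): 5 + j2 → |·| = √(5²+2²) = √29 ≈ 5.3852, ∠ = arctan(2/5) ≈ 21.80°
zero (s+80): 80 + j2 → |·| = √(80²+2²) = √6404 ≈ 80.025, ∠ = arctan(2/80) ≈ 1.43°
pole (s+2): 2 + j2 → |·| = √(2²+2²) = √8 ≈ 2.8284, ∠ = arctan(2/2) ≈ 45.00°
pole (s+100): 100 + j2 → |·| = √(100²+2²) = √10004 ≈ 100.02, ∠ = arctan(2/100) ≈ 1.15°
pole (s+608): 608 + j2 → |·| = √(608²+2²) = √369668 ≈ 608, ∠ = arctan(2/608) ≈ 0.19°
|H| = 20 · 430.95 / 1.72e+05 ≈ 0.05011
Gain = 20 log₁₀(0.05011) ≈ -26.00 dB
∠H = 23.23° − 46.34° = -23.11°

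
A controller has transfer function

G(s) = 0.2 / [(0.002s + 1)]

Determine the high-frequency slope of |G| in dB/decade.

Each pole contributes −20 dB/decade at high frequency; each zero contributes +20 dB/decade.
Net: 0 zero(s) − 1 pole(s) → -20 dB/decade.

-20 dB/decade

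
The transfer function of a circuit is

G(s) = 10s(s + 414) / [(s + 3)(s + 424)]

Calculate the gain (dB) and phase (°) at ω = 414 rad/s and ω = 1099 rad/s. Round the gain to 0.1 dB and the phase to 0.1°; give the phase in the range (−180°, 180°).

ω = 414: 19.9 dB, 1.1°; ω = 1099: 20.0 dB, 0.6°

At s = jω = j414:
zero (s+414): 414 + j414 → |·| = √(414²+414²) = √342792 ≈ 585.48, ∠ = arctan(414/414) ≈ 45.00°
zero at origin: s = j414 → |·| = 414, ∠ = 90.00°
pole (s+3): 3 + j414 → |·| = √(3²+414²) = √171405 ≈ 414.01, ∠ = arctan(414/3) ≈ 89.58°
pole (s+424): 424 + j414 → |·| = √(424²+414²) = √351172 ≈ 592.6, ∠ = arctan(414/424) ≈ 44.32°
|G| = 10 · 2.4239e+05 / 2.4534e+05 ≈ 9.8798
Gain = 20 log₁₀(9.8798) ≈ 19.89 dB
∠G = 135.00° − 133.90° = 1.10°

At s = jω = j1099:
zero (s+414): 414 + j1099 → |·| = √(414²+1099²) = √1379197 ≈ 1174.4, ∠ = arctan(1099/414) ≈ 69.36°
zero at origin: s = j1099 → |·| = 1099, ∠ = 90.00°
pole (s+3): 3 + j1099 → |·| = √(3²+1099²) = √1207810 ≈ 1099, ∠ = arctan(1099/3) ≈ 89.84°
pole (s+424): 424 + j1099 → |·| = √(424²+1099²) = √1387577 ≈ 1178, ∠ = arctan(1099/424) ≈ 68.90°
|G| = 10 · 1.2907e+06 / 1.2946e+06 ≈ 9.9699
Gain = 20 log₁₀(9.9699) ≈ 19.97 dB
∠G = 159.36° − 158.74° = 0.62°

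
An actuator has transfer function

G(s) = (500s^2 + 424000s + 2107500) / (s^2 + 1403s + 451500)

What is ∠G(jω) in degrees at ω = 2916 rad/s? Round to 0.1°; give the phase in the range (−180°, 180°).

10.7°

Substitute s = j2916:
Numerator: 500(j2916)^2 + 424000(j2916) + 2107500 = -4249420500 + j1236384000
Denominator: (j2916)^2 + 1403(j2916) + 451500 = -8051556 + j4091148
|N| = √(4249420500² + 1236384000²) ≈ 4.4256e+09, ∠N ≈ 163.78°
|D| = √(8051556² + 4091148²) ≈ 9.0313e+06, ∠D ≈ 153.06°
∠G = 163.78° − 153.06° = 10.72°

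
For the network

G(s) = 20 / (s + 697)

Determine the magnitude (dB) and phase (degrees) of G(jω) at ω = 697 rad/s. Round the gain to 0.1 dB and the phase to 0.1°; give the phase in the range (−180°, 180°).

At s = jω = j697:
pole (s+697): 697 + j697 → |·| = √(697²+697²) = √971618 ≈ 985.71, ∠ = arctan(697/697) ≈ 45.00°
|G| = 20 / 985.71 ≈ 0.02029
Gain = 20 log₁₀(0.02029) ≈ -33.85 dB
∠G = 0.00° − 45.00° = -45.00°

-33.9 dB, -45.0°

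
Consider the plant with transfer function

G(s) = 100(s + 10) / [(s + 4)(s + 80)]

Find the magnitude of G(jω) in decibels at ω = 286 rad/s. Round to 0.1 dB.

At s = jω = j286:
zero (s+10): 10 + j286 → |·| = √(10²+286²) = √81896 ≈ 286.17, ∠ = arctan(286/10) ≈ 88.00°
pole (s+4): 4 + j286 → |·| = √(4²+286²) = √81812 ≈ 286.03, ∠ = arctan(286/4) ≈ 89.20°
pole (s+80): 80 + j286 → |·| = √(80²+286²) = √88196 ≈ 296.98, ∠ = arctan(286/80) ≈ 74.37°
|G| = 100 · 286.17 / 84945 ≈ 0.33689
Gain = 20 log₁₀(0.33689) ≈ -9.45 dB

-9.5 dB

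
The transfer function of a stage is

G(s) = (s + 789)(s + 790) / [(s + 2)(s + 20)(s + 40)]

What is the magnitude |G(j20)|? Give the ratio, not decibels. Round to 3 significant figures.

24.5

At s = jω = j20:
zero (s+789): 789 + j20 → |·| = √(789²+20²) = √622921 ≈ 789.25, ∠ = arctan(20/789) ≈ 1.45°
zero (s+790): 790 + j20 → |·| = √(790²+20²) = √624500 ≈ 790.25, ∠ = arctan(20/790) ≈ 1.45°
pole (s+2): 2 + j20 → |·| = √(2²+20²) = √404 ≈ 20.1, ∠ = arctan(20/2) ≈ 84.29°
pole (s+20): 20 + j20 → |·| = √(20²+20²) = √800 ≈ 28.284, ∠ = arctan(20/20) ≈ 45.00°
pole (s+40): 40 + j20 → |·| = √(40²+20²) = √2000 ≈ 44.721, ∠ = arctan(20/40) ≈ 26.57°
|G| = 1 · 6.237e+05 / 25424 ≈ 24.532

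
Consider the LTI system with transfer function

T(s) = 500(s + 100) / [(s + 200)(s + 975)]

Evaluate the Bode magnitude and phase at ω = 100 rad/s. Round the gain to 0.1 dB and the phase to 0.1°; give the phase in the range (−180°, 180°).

-9.8 dB, 12.6°

At s = jω = j100:
zero (s+100): 100 + j100 → |·| = √(100²+100²) = √20000 ≈ 141.42, ∠ = arctan(100/100) ≈ 45.00°
pole (s+200): 200 + j100 → |·| = √(200²+100²) = √50000 ≈ 223.61, ∠ = arctan(100/200) ≈ 26.57°
pole (s+975): 975 + j100 → |·| = √(975²+100²) = √960625 ≈ 980.11, ∠ = arctan(100/975) ≈ 5.86°
|T| = 500 · 141.42 / 2.1916e+05 ≈ 0.32264
Gain = 20 log₁₀(0.32264) ≈ -9.83 dB
∠T = 45.00° − 32.43° = 12.57°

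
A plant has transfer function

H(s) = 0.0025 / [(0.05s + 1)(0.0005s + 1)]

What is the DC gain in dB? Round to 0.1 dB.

-52.0 dB

H(0) = 0.0025 · 1 / 1 = 0.0025
20 log₁₀(0.0025) ≈ -52.04 dB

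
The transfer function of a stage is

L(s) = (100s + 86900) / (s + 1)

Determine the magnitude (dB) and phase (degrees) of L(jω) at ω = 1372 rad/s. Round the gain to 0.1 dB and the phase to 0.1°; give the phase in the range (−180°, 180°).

41.5 dB, -32.3°

Substitute s = j1372:
Numerator: 100(j1372) + 86900 = 86900 + j137200
Denominator: (j1372) + 1 = 1 + j1372
|N| = √(86900² + 137200²) ≈ 1.6241e+05, ∠N ≈ 57.65°
|D| = √(1² + 1372²) ≈ 1372, ∠D ≈ 89.96°
|L| = 1.6241e+05 / 1372 ≈ 118.37
Gain = 20 log₁₀(118.37) ≈ 41.46 dB
∠L = 57.65° − 89.96° = -32.31°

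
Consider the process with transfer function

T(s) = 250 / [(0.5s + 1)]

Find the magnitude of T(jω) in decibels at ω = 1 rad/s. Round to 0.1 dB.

47.0 dB

At ω = 1 rad/s:
pole (1 + j1·0.5) = 1 + j0.5 → |·| ≈ 1.118, ∠ ≈ 26.57°
|T| = 250 · 1 / (1.118) ≈ 223.61
Gain = 20 log₁₀(223.61) ≈ 46.99 dB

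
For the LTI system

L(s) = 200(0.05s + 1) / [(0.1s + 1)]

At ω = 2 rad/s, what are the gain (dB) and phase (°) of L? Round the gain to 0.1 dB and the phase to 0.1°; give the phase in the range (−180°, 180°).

At ω = 2 rad/s:
zero (1 + j2·0.05) = 1 + j0.1 → |·| ≈ 1.005, ∠ ≈ 5.71°
pole (1 + j2·0.1) = 1 + j0.2 → |·| ≈ 1.0198, ∠ ≈ 11.31°
|L| = 200 · 1.005 / (1.0198) ≈ 197.1
Gain = 20 log₁₀(197.1) ≈ 45.89 dB
∠L = (5.71°) − (11.31°) = -5.60°

45.9 dB, -5.6°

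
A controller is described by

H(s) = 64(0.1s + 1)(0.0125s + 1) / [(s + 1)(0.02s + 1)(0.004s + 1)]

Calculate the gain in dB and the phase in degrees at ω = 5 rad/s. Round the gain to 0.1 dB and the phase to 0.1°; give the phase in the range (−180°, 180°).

At ω = 5 rad/s:
zero (1 + j5·0.1) = 1 + j0.5 → |·| ≈ 1.118, ∠ ≈ 26.57°
zero (1 + j5·0.0125) = 1 + j0.0625 → |·| ≈ 1.002, ∠ ≈ 3.58°
pole (1 + j5·1) = 1 + j5 → |·| ≈ 5.099, ∠ ≈ 78.69°
pole (1 + j5·0.02) = 1 + j0.1 → |·| ≈ 1.005, ∠ ≈ 5.71°
pole (1 + j5·0.004) = 1 + j0.02 → |·| ≈ 1.0002, ∠ ≈ 1.15°
|H| = 64 · 1.118 · 1.002 / (5.099 · 1.005 · 1.0002) ≈ 13.988
Gain = 20 log₁₀(13.988) ≈ 22.92 dB
∠H = (26.57° + 3.58°) − (78.69° + 5.71° + 1.15°) = -55.40°

22.9 dB, -55.4°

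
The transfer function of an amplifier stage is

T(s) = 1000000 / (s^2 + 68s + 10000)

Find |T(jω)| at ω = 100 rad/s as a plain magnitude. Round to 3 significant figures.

147

At s = jω = j100:
quadratic: (j100)² + 68·j100 + 10000 = 0 + j6800 → |·| ≈ 6800, ∠ ≈ 90.00°
|T| = 1000000 / 6800 ≈ 147.06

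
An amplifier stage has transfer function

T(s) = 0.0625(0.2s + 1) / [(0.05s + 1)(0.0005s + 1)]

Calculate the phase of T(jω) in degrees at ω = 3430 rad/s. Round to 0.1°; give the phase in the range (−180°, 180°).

-59.5°

At ω = 3430 rad/s:
zero (1 + j3430·0.2) = 1 + j686 → |·| ≈ 686, ∠ ≈ 89.92°
pole (1 + j3430·0.05) = 1 + j171.5 → |·| ≈ 171.5, ∠ ≈ 89.67°
pole (1 + j3430·0.0005) = 1 + j1.715 → |·| ≈ 1.9853, ∠ ≈ 59.75°
∠T = (89.92°) − (89.67° + 59.75°) = -59.50°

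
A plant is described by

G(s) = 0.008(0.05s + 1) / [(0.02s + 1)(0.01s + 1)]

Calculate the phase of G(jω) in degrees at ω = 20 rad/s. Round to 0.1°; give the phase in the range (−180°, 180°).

At ω = 20 rad/s:
zero (1 + j20·0.05) = 1 + j1 → |·| ≈ 1.4142, ∠ ≈ 45.00°
pole (1 + j20·0.02) = 1 + j0.4 → |·| ≈ 1.077, ∠ ≈ 21.80°
pole (1 + j20·0.01) = 1 + j0.2 → |·| ≈ 1.0198, ∠ ≈ 11.31°
∠G = (45.00°) − (21.80° + 11.31°) = 11.89°

11.9°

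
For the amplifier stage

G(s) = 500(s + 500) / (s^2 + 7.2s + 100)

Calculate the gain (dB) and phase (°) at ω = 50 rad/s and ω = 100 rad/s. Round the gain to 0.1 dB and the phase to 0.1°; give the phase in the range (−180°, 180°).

ω = 50: 40.3 dB, -165.8°; ω = 100: 28.2 dB, -164.5°

At s = jω = j50:
zero (s+500): 500 + j50 → |·| = √(500²+50²) = √252500 ≈ 502.49, ∠ = arctan(50/500) ≈ 5.71°
quadratic: (j50)² + 7.2·j50 + 100 = -2400 + j360 → |·| ≈ 2426.8, ∠ ≈ 171.47°
|G| = 500 · 502.49 / 2426.8 ≈ 103.53
Gain = 20 log₁₀(103.53) ≈ 40.30 dB
∠G = 5.71° − 171.47° = -165.76°

At s = jω = j100:
zero (s+500): 500 + j100 → |·| = √(500²+100²) = √260000 ≈ 509.9, ∠ = arctan(100/500) ≈ 11.31°
quadratic: (j100)² + 7.2·j100 + 100 = -9900 + j720 → |·| ≈ 9926.1, ∠ ≈ 175.84°
|G| = 500 · 509.9 / 9926.1 ≈ 25.685
Gain = 20 log₁₀(25.685) ≈ 28.19 dB
∠G = 11.31° − 175.84° = -164.53°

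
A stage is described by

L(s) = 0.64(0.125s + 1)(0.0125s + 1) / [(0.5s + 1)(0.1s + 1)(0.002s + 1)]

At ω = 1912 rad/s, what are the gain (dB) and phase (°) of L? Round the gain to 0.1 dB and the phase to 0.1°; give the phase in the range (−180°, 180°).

-45.9 dB, -77.6°

At ω = 1912 rad/s:
zero (1 + j1912·0.125) = 1 + j239 → |·| ≈ 239, ∠ ≈ 89.76°
zero (1 + j1912·0.0125) = 1 + j23.9 → |·| ≈ 23.921, ∠ ≈ 87.60°
pole (1 + j1912·0.5) = 1 + j956 → |·| ≈ 956, ∠ ≈ 89.94°
pole (1 + j1912·0.1) = 1 + j191.2 → |·| ≈ 191.2, ∠ ≈ 89.70°
pole (1 + j1912·0.002) = 1 + j3.824 → |·| ≈ 3.9526, ∠ ≈ 75.34°
|L| = 0.64 · 239 · 23.921 / (956 · 191.2 · 3.9526) ≈ 0.0050644
Gain = 20 log₁₀(0.0050644) ≈ -45.91 dB
∠L = (89.76° + 87.60°) − (89.94° + 89.70° + 75.34°) = -77.62°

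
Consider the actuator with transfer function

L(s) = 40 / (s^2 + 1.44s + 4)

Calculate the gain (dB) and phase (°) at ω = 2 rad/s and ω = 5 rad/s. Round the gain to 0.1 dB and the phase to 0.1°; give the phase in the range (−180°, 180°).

ω = 2: 22.9 dB, -90.0°; ω = 5: 5.1 dB, -161.1°

At s = jω = j2:
quadratic: (j2)² + 1.44·j2 + 4 = 0 + j2.88 → |·| ≈ 2.88, ∠ ≈ 90.00°
|L| = 40 / 2.88 ≈ 13.889
Gain = 20 log₁₀(13.889) ≈ 22.85 dB
∠L = 0.00° − 90.00° = -90.00°

At s = jω = j5:
quadratic: (j5)² + 1.44·j5 + 4 = -21 + j7.2 → |·| ≈ 22.2, ∠ ≈ 161.08°
|L| = 40 / 22.2 ≈ 1.8018
Gain = 20 log₁₀(1.8018) ≈ 5.11 dB
∠L = 0.00° − 161.08° = -161.08°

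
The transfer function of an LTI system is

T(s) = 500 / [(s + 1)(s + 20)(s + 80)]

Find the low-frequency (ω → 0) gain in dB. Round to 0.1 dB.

T(0) = 500 / (1·20·80) = 0.3125
20 log₁₀(0.3125) ≈ -10.10 dB

-10.1 dB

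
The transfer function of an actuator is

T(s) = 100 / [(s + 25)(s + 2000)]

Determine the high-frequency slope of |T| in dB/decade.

Each pole contributes −20 dB/decade at high frequency; each zero contributes +20 dB/decade.
Net: 0 zero(s) − 2 pole(s) → -40 dB/decade.

-40 dB/decade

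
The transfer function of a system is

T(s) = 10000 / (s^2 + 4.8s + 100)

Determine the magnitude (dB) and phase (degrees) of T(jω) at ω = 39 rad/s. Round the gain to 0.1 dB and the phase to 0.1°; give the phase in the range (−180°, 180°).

At s = jω = j39:
quadratic: (j39)² + 4.8·j39 + 100 = -1421 + j187.2 → |·| ≈ 1433.3, ∠ ≈ 172.50°
|T| = 10000 / 1433.3 ≈ 6.9769
Gain = 20 log₁₀(6.9769) ≈ 16.87 dB
∠T = 0.00° − 172.50° = -172.50°

16.9 dB, -172.5°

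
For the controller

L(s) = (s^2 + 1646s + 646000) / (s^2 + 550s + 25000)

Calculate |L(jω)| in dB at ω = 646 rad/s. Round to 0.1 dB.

Substitute s = j646:
Numerator: (j646)^2 + 1646(j646) + 646000 = 228684 + j1063316
Denominator: (j646)^2 + 550(j646) + 25000 = -392316 + j355300
|N| = √(228684² + 1063316²) ≈ 1.0876e+06, ∠N ≈ 77.86°
|D| = √(392316² + 355300²) ≈ 5.2929e+05, ∠D ≈ 137.83°
|L| = 1.0876e+06 / 5.2929e+05 ≈ 2.0548
Gain = 20 log₁₀(2.0548) ≈ 6.26 dB

6.3 dB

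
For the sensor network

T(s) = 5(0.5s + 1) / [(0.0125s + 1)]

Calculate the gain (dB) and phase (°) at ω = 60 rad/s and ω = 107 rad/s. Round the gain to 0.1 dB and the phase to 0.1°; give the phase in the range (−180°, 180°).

ω = 60: 41.6 dB, 51.2°; ω = 107: 44.1 dB, 35.7°

At ω = 60 rad/s:
zero (1 + j60·0.5) = 1 + j30 → |·| ≈ 30.017, ∠ ≈ 88.09°
pole (1 + j60·0.0125) = 1 + j0.75 → |·| ≈ 1.25, ∠ ≈ 36.87°
|T| = 5 · 30.017 / (1.25) ≈ 120.07
Gain = 20 log₁₀(120.07) ≈ 41.59 dB
∠T = (88.09°) − (36.87°) = 51.22°

At ω = 107 rad/s:
zero (1 + j107·0.5) = 1 + j53.5 → |·| ≈ 53.509, ∠ ≈ 88.93°
pole (1 + j107·0.0125) = 1 + j1.3375 → |·| ≈ 1.67, ∠ ≈ 53.22°
|T| = 5 · 53.509 / (1.67) ≈ 160.21
Gain = 20 log₁₀(160.21) ≈ 44.09 dB
∠T = (88.93°) − (53.22°) = 35.71°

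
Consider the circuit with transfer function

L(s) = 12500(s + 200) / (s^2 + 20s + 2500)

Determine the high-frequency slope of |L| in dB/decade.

Each pole contributes −20 dB/decade at high frequency; each zero contributes +20 dB/decade.
Net: 1 zero(s) − 2 pole(s) → -20 dB/decade.

-20 dB/decade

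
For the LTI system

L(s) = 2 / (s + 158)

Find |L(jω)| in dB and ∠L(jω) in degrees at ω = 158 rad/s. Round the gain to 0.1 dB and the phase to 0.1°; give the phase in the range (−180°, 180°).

Substitute s = j158:
Numerator: 2 = 2 + j0
Denominator: (j158) + 158 = 158 + j158
|N| = √(2² + 0²) ≈ 2, ∠N ≈ 0.00°
|D| = √(158² + 158²) ≈ 223.45, ∠D ≈ 45.00°
|L| = 2 / 223.45 ≈ 0.0089505
Gain = 20 log₁₀(0.0089505) ≈ -40.96 dB
∠L = 0.00° − 45.00° = -45.00°

-41.0 dB, -45.0°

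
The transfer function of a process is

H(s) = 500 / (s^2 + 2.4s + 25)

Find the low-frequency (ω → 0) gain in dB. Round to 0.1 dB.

H(0) = 500 / 25 = 20
20 log₁₀(20) ≈ 26.02 dB

26.0 dB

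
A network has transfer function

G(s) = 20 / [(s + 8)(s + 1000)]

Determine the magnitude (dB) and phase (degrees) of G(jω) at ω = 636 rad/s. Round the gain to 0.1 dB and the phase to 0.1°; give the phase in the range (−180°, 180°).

At s = jω = j636:
pole (s+8): 8 + j636 → |·| = √(8²+636²) = √404560 ≈ 636.05, ∠ = arctan(636/8) ≈ 89.28°
pole (s+1000): 1000 + j636 → |·| = √(1000²+636²) = √1404496 ≈ 1185.1, ∠ = arctan(636/1000) ≈ 32.46°
|G| = 20 / 7.5378e+05 ≈ 2.6533e-05
Gain = 20 log₁₀(2.6533e-05) ≈ -91.52 dB
∠G = 0.00° − 121.74° = -121.74°

-91.5 dB, -121.7°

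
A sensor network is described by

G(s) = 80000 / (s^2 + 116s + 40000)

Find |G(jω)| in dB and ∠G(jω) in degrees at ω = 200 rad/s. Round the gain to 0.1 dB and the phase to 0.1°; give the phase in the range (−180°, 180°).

At s = jω = j200:
quadratic: (j200)² + 116·j200 + 40000 = 0 + j23200 → |·| ≈ 23200, ∠ ≈ 90.00°
|G| = 80000 / 23200 ≈ 3.4483
Gain = 20 log₁₀(3.4483) ≈ 10.75 dB
∠G = 0.00° − 90.00° = -90.00°

10.8 dB, -90.0°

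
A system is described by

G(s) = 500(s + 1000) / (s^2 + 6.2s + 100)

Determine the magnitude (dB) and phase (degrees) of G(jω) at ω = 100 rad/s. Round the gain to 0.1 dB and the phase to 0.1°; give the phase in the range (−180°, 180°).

34.1 dB, -170.7°

At s = jω = j100:
zero (s+1000): 1000 + j100 → |·| = √(1000²+100²) = √1010000 ≈ 1005, ∠ = arctan(100/1000) ≈ 5.71°
quadratic: (j100)² + 6.2·j100 + 100 = -9900 + j620 → |·| ≈ 9919.4, ∠ ≈ 176.42°
|G| = 500 · 1005 / 9919.4 ≈ 50.658
Gain = 20 log₁₀(50.658) ≈ 34.09 dB
∠G = 5.71° − 176.42° = -170.71°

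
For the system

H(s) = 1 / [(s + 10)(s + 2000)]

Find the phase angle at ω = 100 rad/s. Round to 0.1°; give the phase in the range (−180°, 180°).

-87.2°

At s = jω = j100:
pole (s+10): 10 + j100 → |·| = √(10²+100²) = √10100 ≈ 100.5, ∠ = arctan(100/10) ≈ 84.29°
pole (s+2000): 2000 + j100 → |·| = √(2000²+100²) = √4010000 ≈ 2002.5, ∠ = arctan(100/2000) ≈ 2.86°
∠H = 0.00° − 87.15° = -87.15°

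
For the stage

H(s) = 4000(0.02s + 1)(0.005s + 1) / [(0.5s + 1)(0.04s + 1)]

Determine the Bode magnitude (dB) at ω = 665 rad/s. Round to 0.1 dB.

At ω = 665 rad/s:
zero (1 + j665·0.02) = 1 + j13.3 → |·| ≈ 13.338, ∠ ≈ 85.70°
zero (1 + j665·0.005) = 1 + j3.325 → |·| ≈ 3.4721, ∠ ≈ 73.26°
pole (1 + j665·0.5) = 1 + j332.5 → |·| ≈ 332.5, ∠ ≈ 89.83°
pole (1 + j665·0.04) = 1 + j26.6 → |·| ≈ 26.619, ∠ ≈ 87.85°
|H| = 4000 · 13.338 · 3.4721 / (332.5 · 26.619) ≈ 20.93
Gain = 20 log₁₀(20.93) ≈ 26.42 dB

26.4 dB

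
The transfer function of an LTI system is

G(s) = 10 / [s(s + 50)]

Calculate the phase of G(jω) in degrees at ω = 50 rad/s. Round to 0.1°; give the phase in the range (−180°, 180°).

-135.0°

At s = jω = j50:
pole (s+50): 50 + j50 → |·| = √(50²+50²) = √5000 ≈ 70.711, ∠ = arctan(50/50) ≈ 45.00°
pole at origin: |s| = 50, ∠ = 90.00° (in denominator)
∠G = 0.00° − 135.00° = -135.00°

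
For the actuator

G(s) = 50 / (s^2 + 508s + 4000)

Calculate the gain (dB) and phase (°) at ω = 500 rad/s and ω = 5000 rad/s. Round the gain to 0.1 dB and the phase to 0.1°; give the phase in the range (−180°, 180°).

Substitute s = j500:
Numerator: 50 = 50 + j0
Denominator: (j500)^2 + 508(j500) + 4000 = -246000 + j254000
|N| = √(50² + 0²) ≈ 50, ∠N ≈ 0.00°
|D| = √(246000² + 254000²) ≈ 3.536e+05, ∠D ≈ 134.08°
|G| = 50 / 3.536e+05 ≈ 0.0001414
Gain = 20 log₁₀(0.0001414) ≈ -76.99 dB
∠G = 0.00° − 134.08° = -134.08°

Substitute s = j5000:
Numerator: 50 = 50 + j0
Denominator: (j5000)^2 + 508(j5000) + 4000 = -24996000 + j2540000
|N| = √(50² + 0²) ≈ 50, ∠N ≈ 0.00°
|D| = √(24996000² + 2540000²) ≈ 2.5125e+07, ∠D ≈ 174.20°
|G| = 50 / 2.5125e+07 ≈ 1.99e-06
Gain = 20 log₁₀(1.99e-06) ≈ -114.02 dB
∠G = 0.00° − 174.20° = -174.20°

ω = 500: -77.0 dB, -134.1°; ω = 5000: -114.0 dB, -174.2°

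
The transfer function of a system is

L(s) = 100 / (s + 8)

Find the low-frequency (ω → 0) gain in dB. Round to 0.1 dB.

L(0) = 100 / 8 = 12.5
20 log₁₀(12.5) ≈ 21.94 dB

21.9 dB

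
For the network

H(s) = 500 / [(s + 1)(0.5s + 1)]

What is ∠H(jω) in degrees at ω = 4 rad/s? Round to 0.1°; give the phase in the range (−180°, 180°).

-139.4°

At ω = 4 rad/s:
pole (1 + j4·1) = 1 + j4 → |·| ≈ 4.1231, ∠ ≈ 75.96°
pole (1 + j4·0.5) = 1 + j2 → |·| ≈ 2.2361, ∠ ≈ 63.43°
∠H = (0°) − (75.96° + 63.43°) = -139.39°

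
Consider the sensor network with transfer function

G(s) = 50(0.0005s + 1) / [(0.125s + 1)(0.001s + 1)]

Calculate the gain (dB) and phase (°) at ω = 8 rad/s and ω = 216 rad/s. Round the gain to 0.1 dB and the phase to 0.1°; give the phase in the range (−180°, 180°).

At ω = 8 rad/s:
zero (1 + j8·0.0005) = 1 + j0.004 → |·| ≈ 1, ∠ ≈ 0.23°
pole (1 + j8·0.125) = 1 + j1 → |·| ≈ 1.4142, ∠ ≈ 45.00°
pole (1 + j8·0.001) = 1 + j0.008 → |·| ≈ 1, ∠ ≈ 0.46°
|G| = 50 · 1 / (1.4142 · 1) ≈ 35.356
Gain = 20 log₁₀(35.356) ≈ 30.97 dB
∠G = (0.23°) − (45.00° + 0.46°) = -45.23°

At ω = 216 rad/s:
zero (1 + j216·0.0005) = 1 + j0.108 → |·| ≈ 1.0058, ∠ ≈ 6.16°
pole (1 + j216·0.125) = 1 + j27 → |·| ≈ 27.019, ∠ ≈ 87.88°
pole (1 + j216·0.001) = 1 + j0.216 → |·| ≈ 1.0231, ∠ ≈ 12.19°
|G| = 50 · 1.0058 / (27.019 · 1.0231) ≈ 1.8193
Gain = 20 log₁₀(1.8193) ≈ 5.20 dB
∠G = (6.16°) − (87.88° + 12.19°) = -93.91°

ω = 8: 31.0 dB, -45.2°; ω = 216: 5.2 dB, -93.9°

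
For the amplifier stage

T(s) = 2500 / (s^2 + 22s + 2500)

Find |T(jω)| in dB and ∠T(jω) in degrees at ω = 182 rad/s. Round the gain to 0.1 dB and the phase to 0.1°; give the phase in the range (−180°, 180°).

-21.8 dB, -172.6°

At s = jω = j182:
quadratic: (j182)² + 22·j182 + 2500 = -30624 + j4004 → |·| ≈ 30885, ∠ ≈ 172.55°
|T| = 2500 / 30885 ≈ 0.080945
Gain = 20 log₁₀(0.080945) ≈ -21.84 dB
∠T = 0.00° − 172.55° = -172.55°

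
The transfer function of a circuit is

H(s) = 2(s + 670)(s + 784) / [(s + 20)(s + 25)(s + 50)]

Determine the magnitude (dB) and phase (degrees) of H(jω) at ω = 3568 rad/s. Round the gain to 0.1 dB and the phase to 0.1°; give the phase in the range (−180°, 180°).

At s = jω = j3568:
zero (s+670): 670 + j3568 → |·| = √(670²+3568²) = √13179524 ≈ 3630.4, ∠ = arctan(3568/670) ≈ 79.36°
zero (s+784): 784 + j3568 → |·| = √(784²+3568²) = √13345280 ≈ 3653.1, ∠ = arctan(3568/784) ≈ 77.61°
pole (s+20): 20 + j3568 → |·| = √(20²+3568²) = √12731024 ≈ 3568.1, ∠ = arctan(3568/20) ≈ 89.68°
pole (s+25): 25 + j3568 → |·| = √(25²+3568²) = √12731249 ≈ 3568.1, ∠ = arctan(3568/25) ≈ 89.60°
pole (s+50): 50 + j3568 → |·| = √(50²+3568²) = √12733124 ≈ 3568.4, ∠ = arctan(3568/50) ≈ 89.20°
|H| = 2 · 1.3262e+07 / 4.5431e+10 ≈ 0.00058383
Gain = 20 log₁₀(0.00058383) ≈ -64.67 dB
∠H = 156.97° − 268.48° = -111.51°

-64.7 dB, -111.5°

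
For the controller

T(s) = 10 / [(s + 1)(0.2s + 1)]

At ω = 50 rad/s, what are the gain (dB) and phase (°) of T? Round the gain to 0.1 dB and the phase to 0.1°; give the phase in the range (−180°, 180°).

-34.0 dB, -173.1°

At ω = 50 rad/s:
pole (1 + j50·1) = 1 + j50 → |·| ≈ 50.01, ∠ ≈ 88.85°
pole (1 + j50·0.2) = 1 + j10 → |·| ≈ 10.05, ∠ ≈ 84.29°
|T| = 10 · 1 / (50.01 · 10.05) ≈ 0.019897
Gain = 20 log₁₀(0.019897) ≈ -34.02 dB
∠T = (0°) − (88.85° + 84.29°) = -173.14°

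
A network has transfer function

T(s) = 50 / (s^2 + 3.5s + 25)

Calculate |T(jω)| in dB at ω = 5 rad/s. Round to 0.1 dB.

At s = jω = j5:
quadratic: (j5)² + 3.5·j5 + 25 = 0 + j17.5 → |·| ≈ 17.5, ∠ ≈ 90.00°
|T| = 50 / 17.5 ≈ 2.8571
Gain = 20 log₁₀(2.8571) ≈ 9.12 dB

9.1 dB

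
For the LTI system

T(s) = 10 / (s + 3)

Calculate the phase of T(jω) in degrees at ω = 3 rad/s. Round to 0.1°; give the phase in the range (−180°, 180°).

Substitute s = j3:
Numerator: 10 = 10 + j0
Denominator: (j3) + 3 = 3 + j3
|N| = √(10² + 0²) ≈ 10, ∠N ≈ 0.00°
|D| = √(3² + 3²) ≈ 4.2426, ∠D ≈ 45.00°
∠T = 0.00° − 45.00° = -45.00°

-45.0°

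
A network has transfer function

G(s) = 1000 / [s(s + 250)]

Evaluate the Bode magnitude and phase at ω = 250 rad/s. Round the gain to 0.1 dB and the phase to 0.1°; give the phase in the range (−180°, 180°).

-38.9 dB, -135.0°

At s = jω = j250:
pole (s+250): 250 + j250 → |·| = √(250²+250²) = √125000 ≈ 353.55, ∠ = arctan(250/250) ≈ 45.00°
pole at origin: |s| = 250, ∠ = 90.00° (in denominator)
|G| = 1000 / 88388 ≈ 0.011314
Gain = 20 log₁₀(0.011314) ≈ -38.93 dB
∠G = 0.00° − 135.00° = -135.00°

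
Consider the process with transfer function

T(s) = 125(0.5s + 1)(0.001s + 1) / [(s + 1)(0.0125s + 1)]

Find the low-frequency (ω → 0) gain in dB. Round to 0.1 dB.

41.9 dB

T(0) = 125 · 1 / 1 = 125
20 log₁₀(125) ≈ 41.94 dB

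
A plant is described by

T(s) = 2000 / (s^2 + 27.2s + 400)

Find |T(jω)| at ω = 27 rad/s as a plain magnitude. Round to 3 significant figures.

At s = jω = j27:
quadratic: (j27)² + 27.2·j27 + 400 = -329 + j734.4 → |·| ≈ 804.73, ∠ ≈ 114.13°
|T| = 2000 / 804.73 ≈ 2.4853

2.49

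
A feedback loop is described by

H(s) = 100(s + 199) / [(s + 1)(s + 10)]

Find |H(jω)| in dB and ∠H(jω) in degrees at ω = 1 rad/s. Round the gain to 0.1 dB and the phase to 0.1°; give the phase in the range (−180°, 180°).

At s = jω = j1:
zero (s+199): 199 + j1 → |·| = √(199²+1²) = √39602 ≈ 199, ∠ = arctan(1/199) ≈ 0.29°
pole (s+1): 1 + j1 → |·| = √(1²+1²) = √2 ≈ 1.4142, ∠ = arctan(1/1) ≈ 45.00°
pole (s+10): 10 + j1 → |·| = √(10²+1²) = √101 ≈ 10.05, ∠ = arctan(1/10) ≈ 5.71°
|H| = 100 · 199 / 14.213 ≈ 1400.1
Gain = 20 log₁₀(1400.1) ≈ 62.92 dB
∠H = 0.29° − 50.71° = -50.42°

62.9 dB, -50.4°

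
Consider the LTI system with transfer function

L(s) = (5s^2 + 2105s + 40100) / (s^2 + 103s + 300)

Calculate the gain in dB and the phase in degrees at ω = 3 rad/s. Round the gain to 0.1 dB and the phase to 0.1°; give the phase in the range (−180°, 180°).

39.6 dB, -37.8°

Substitute s = j3:
Numerator: 5(j3)^2 + 2105(j3) + 40100 = 40055 + j6315
Denominator: (j3)^2 + 103(j3) + 300 = 291 + j309
|N| = √(40055² + 6315²) ≈ 40550, ∠N ≈ 8.96°
|D| = √(291² + 309²) ≈ 424.45, ∠D ≈ 46.72°
|L| = 40550 / 424.45 ≈ 95.535
Gain = 20 log₁₀(95.535) ≈ 39.60 dB
∠L = 8.96° − 46.72° = -37.76°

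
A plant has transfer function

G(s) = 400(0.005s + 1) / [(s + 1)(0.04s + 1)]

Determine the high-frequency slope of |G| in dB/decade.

Each pole contributes −20 dB/decade at high frequency; each zero contributes +20 dB/decade.
Net: 1 zero(s) − 2 pole(s) → -20 dB/decade.

-20 dB/decade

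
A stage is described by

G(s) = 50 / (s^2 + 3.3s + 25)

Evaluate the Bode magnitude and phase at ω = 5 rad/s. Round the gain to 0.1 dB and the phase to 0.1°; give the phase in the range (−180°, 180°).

9.6 dB, -90.0°

At s = jω = j5:
quadratic: (j5)² + 3.3·j5 + 25 = 0 + j16.5 → |·| ≈ 16.5, ∠ ≈ 90.00°
|G| = 50 / 16.5 ≈ 3.0303
Gain = 20 log₁₀(3.0303) ≈ 9.63 dB
∠G = 0.00° − 90.00° = -90.00°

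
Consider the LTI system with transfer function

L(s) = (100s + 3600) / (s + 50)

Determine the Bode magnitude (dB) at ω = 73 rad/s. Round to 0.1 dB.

39.3 dB

Substitute s = j73:
Numerator: 100(j73) + 3600 = 3600 + j7300
Denominator: (j73) + 50 = 50 + j73
|N| = √(3600² + 7300²) ≈ 8139.4, ∠N ≈ 63.75°
|D| = √(50² + 73²) ≈ 88.482, ∠D ≈ 55.59°
|L| = 8139.4 / 88.482 ≈ 91.989
Gain = 20 log₁₀(91.989) ≈ 39.27 dB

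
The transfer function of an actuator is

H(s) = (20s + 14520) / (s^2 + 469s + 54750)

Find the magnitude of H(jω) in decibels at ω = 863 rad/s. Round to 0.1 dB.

-31.0 dB

Substitute s = j863:
Numerator: 20(j863) + 14520 = 14520 + j17260
Denominator: (j863)^2 + 469(j863) + 54750 = -690019 + j404747
|N| = √(14520² + 17260²) ≈ 22555, ∠N ≈ 49.93°
|D| = √(690019² + 404747²) ≈ 7.9997e+05, ∠D ≈ 149.61°
|H| = 22555 / 7.9997e+05 ≈ 0.028195
Gain = 20 log₁₀(0.028195) ≈ -31.00 dB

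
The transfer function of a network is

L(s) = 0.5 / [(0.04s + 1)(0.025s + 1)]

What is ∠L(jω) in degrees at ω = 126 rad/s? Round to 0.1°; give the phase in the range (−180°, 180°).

-151.2°

At ω = 126 rad/s:
pole (1 + j126·0.04) = 1 + j5.04 → |·| ≈ 5.1382, ∠ ≈ 78.78°
pole (1 + j126·0.025) = 1 + j3.15 → |·| ≈ 3.3049, ∠ ≈ 72.39°
∠L = (0°) − (78.78° + 72.39°) = -151.17°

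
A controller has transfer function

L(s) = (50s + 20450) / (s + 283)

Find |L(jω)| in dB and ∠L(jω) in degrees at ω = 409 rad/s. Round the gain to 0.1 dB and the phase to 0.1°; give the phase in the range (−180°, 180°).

Substitute s = j409:
Numerator: 50(j409) + 20450 = 20450 + j20450
Denominator: (j409) + 283 = 283 + j409
|N| = √(20450² + 20450²) ≈ 28921, ∠N ≈ 45.00°
|D| = √(283² + 409²) ≈ 497.36, ∠D ≈ 55.32°
|L| = 28921 / 497.36 ≈ 58.149
Gain = 20 log₁₀(58.149) ≈ 35.29 dB
∠L = 45.00° − 55.32° = -10.32°

35.3 dB, -10.3°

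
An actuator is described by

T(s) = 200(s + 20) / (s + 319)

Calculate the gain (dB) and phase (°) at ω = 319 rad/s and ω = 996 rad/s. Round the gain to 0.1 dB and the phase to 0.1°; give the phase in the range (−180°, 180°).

ω = 319: 43.0 dB, 41.4°; ω = 996: 45.6 dB, 16.6°

At s = jω = j319:
zero (s+20): 20 + j319 → |·| = √(20²+319²) = √102161 ≈ 319.63, ∠ = arctan(319/20) ≈ 86.41°
pole (s+319): 319 + j319 → |·| = √(319²+319²) = √203522 ≈ 451.13, ∠ = arctan(319/319) ≈ 45.00°
|T| = 200 · 319.63 / 451.13 ≈ 141.7
Gain = 20 log₁₀(141.7) ≈ 43.03 dB
∠T = 86.41° − 45.00° = 41.41°

At s = jω = j996:
zero (s+20): 20 + j996 → |·| = √(20²+996²) = √992416 ≈ 996.2, ∠ = arctan(996/20) ≈ 88.85°
pole (s+319): 319 + j996 → |·| = √(319²+996²) = √1093777 ≈ 1045.8, ∠ = arctan(996/319) ≈ 72.24°
|T| = 200 · 996.2 / 1045.8 ≈ 190.51
Gain = 20 log₁₀(190.51) ≈ 45.60 dB
∠T = 88.85° − 72.24° = 16.61°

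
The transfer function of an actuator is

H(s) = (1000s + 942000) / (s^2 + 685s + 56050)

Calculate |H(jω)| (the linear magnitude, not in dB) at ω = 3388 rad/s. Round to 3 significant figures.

Substitute s = j3388:
Numerator: 1000(j3388) + 942000 = 942000 + j3388000
Denominator: (j3388)^2 + 685(j3388) + 56050 = -11422494 + j2320780
|N| = √(942000² + 3388000²) ≈ 3.5165e+06, ∠N ≈ 74.46°
|D| = √(11422494² + 2320780²) ≈ 1.1656e+07, ∠D ≈ 168.52°
|H| = 3.5165e+06 / 1.1656e+07 ≈ 0.30169

0.302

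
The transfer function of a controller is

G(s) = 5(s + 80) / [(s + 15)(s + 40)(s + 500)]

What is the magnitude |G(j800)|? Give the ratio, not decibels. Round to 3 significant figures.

At s = jω = j800:
zero (s+80): 80 + j800 → |·| = √(80²+800²) = √646400 ≈ 803.99, ∠ = arctan(800/80) ≈ 84.29°
pole (s+15): 15 + j800 → |·| = √(15²+800²) = √640225 ≈ 800.14, ∠ = arctan(800/15) ≈ 88.93°
pole (s+40): 40 + j800 → |·| = √(40²+800²) = √641600 ≈ 801, ∠ = arctan(800/40) ≈ 87.14°
pole (s+500): 500 + j800 → |·| = √(500²+800²) = √890000 ≈ 943.4, ∠ = arctan(800/500) ≈ 57.99°
|G| = 5 · 803.99 / 6.0464e+08 ≈ 6.6485e-06

6.65e-06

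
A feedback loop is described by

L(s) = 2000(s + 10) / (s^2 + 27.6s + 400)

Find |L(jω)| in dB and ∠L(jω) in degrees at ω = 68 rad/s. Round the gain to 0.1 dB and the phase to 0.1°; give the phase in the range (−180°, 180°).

29.5 dB, -74.4°

At s = jω = j68:
zero (s+10): 10 + j68 → |·| = √(10²+68²) = √4724 ≈ 68.731, ∠ = arctan(68/10) ≈ 81.63°
quadratic: (j68)² + 27.6·j68 + 400 = -4224 + j1876.8 → |·| ≈ 4622.2, ∠ ≈ 156.04°
|L| = 2000 · 68.731 / 4622.2 ≈ 29.74
Gain = 20 log₁₀(29.74) ≈ 29.47 dB
∠L = 81.63° − 156.04° = -74.41°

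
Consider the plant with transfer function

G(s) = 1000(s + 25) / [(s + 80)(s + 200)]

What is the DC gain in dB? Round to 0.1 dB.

G(0) = 1000·25 / (80·200) = 1.5625
20 log₁₀(1.5625) ≈ 3.88 dB

3.9 dB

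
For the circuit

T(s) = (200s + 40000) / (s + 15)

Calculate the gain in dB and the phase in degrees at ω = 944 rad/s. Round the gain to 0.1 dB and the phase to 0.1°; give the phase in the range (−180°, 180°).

46.2 dB, -11.1°

Substitute s = j944:
Numerator: 200(j944) + 40000 = 40000 + j188800
Denominator: (j944) + 15 = 15 + j944
|N| = √(40000² + 188800²) ≈ 1.9299e+05, ∠N ≈ 78.04°
|D| = √(15² + 944²) ≈ 944.12, ∠D ≈ 89.09°
|T| = 1.9299e+05 / 944.12 ≈ 204.41
Gain = 20 log₁₀(204.41) ≈ 46.21 dB
∠T = 78.04° − 89.09° = -11.05°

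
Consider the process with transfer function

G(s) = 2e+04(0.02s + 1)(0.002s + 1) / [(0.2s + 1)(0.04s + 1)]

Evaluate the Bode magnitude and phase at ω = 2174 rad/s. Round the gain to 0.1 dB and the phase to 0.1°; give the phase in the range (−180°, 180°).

40.2 dB, -13.5°

At ω = 2174 rad/s:
zero (1 + j2174·0.02) = 1 + j43.48 → |·| ≈ 43.491, ∠ ≈ 88.68°
zero (1 + j2174·0.002) = 1 + j4.348 → |·| ≈ 4.4615, ∠ ≈ 77.05°
pole (1 + j2174·0.2) = 1 + j434.8 → |·| ≈ 434.8, ∠ ≈ 89.87°
pole (1 + j2174·0.04) = 1 + j86.96 → |·| ≈ 86.966, ∠ ≈ 89.34°
|G| = 2e+04 · 43.491 · 4.4615 / (434.8 · 86.966) ≈ 102.63
Gain = 20 log₁₀(102.63) ≈ 40.23 dB
∠G = (88.68° + 77.05°) − (89.87° + 89.34°) = -13.48°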